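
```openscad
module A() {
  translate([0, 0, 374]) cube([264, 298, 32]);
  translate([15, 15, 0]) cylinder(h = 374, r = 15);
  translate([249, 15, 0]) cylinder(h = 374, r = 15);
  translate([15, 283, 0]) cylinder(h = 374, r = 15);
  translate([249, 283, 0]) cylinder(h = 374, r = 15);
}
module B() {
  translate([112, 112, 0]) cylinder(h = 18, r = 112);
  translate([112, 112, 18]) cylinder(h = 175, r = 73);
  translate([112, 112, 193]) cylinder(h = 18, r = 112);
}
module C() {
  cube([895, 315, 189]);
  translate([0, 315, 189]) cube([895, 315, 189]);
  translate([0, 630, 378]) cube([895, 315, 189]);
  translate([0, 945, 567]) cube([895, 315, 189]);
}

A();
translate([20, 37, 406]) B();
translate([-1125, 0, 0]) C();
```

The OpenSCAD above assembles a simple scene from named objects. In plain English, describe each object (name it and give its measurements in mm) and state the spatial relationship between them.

A is a four-legged stool. The seat is 264×298 mm, 32 mm thick, top at z = 406 mm. It stands on four round legs, each 30 mm in diameter, from z = 0 to the seat underside, each leg's axis is inset half a diameter from the nearest pair of seat edges (so the leg's bounding box is flush with the corner).

B is a spool: two coaxial disc flanges of radius 112 mm and thickness 18 mm, joined by a core cylinder of radius 73 mm and height 175 mm. The lower flange rests on z = 0 and the three cylinders share a vertical axis.

C is a run of 4 identical solid stair steps. Each tread is 895×315 mm and each step block is 189 mm high. Step 1 rests on the floor; step k is offset from step 1 by (k−1)×315 mm in y and (k−1)×189 mm in z.

The spool is on top of the stool, centred. The staircase is on the floor beside the stool on its −x side.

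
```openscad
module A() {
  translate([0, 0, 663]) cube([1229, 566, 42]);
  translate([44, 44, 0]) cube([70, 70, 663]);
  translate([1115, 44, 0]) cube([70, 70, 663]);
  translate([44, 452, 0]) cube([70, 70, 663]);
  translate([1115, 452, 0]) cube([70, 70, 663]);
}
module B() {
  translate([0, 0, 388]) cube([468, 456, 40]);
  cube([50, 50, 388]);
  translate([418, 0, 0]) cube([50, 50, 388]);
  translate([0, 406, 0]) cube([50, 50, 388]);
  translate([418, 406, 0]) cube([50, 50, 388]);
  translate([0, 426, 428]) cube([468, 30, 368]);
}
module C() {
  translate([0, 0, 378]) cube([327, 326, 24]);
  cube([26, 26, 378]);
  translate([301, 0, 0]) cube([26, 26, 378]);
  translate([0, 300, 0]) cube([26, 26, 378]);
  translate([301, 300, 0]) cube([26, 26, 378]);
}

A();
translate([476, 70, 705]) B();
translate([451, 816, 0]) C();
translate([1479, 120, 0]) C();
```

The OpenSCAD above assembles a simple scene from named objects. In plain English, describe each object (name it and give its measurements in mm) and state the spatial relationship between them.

A is a table: top 1229 mm (x) × 566 mm (y), 42 mm thick, upper face at z = 705 mm, on four 70×70 mm square legs, each inset 44 mm from the nearest pair of top edges, running from z = 0 to the bottom of the top.

B is a chair: 468×456 mm seat, 40 mm thick, top at z = 428 mm, on four 50 mm square corner legs flush with the seat edges. A 30 mm thick backrest slab spans the full seat width, extending 368 mm above the seat top, its back face flush with the seat's +y edge.

C is a four-legged stool. The seat is a 327×326×24 mm slab whose top surface is at z = 402 mm; four square legs, each 26×26 mm in cross-section, run from the floor (z = 0) to the underside of the seat, each flush with a corner of the seat.

The chair is on top of the table. Two stools sit around the table at the +y, +x sides.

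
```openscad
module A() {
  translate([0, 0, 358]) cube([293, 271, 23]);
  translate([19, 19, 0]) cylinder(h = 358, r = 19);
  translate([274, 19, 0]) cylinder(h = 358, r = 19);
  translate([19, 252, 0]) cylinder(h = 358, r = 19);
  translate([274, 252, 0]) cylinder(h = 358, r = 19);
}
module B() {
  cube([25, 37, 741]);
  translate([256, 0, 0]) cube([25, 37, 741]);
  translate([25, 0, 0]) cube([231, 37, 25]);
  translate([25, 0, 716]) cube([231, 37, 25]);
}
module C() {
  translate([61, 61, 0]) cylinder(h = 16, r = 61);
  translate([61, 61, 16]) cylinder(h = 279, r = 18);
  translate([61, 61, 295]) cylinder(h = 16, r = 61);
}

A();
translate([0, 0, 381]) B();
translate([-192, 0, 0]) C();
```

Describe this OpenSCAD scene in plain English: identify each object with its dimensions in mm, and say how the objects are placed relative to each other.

A is a four-legged stool. The seat is a 293×271×23 mm slab whose top surface is at z = 381 mm; four round legs, each 38 mm in diameter, run from the floor (z = 0) to the underside of the seat, each leg's axis is inset half a diameter from the nearest pair of seat edges (so the leg's bounding box is flush with the corner).

B is a rectangular picture frame lying in the x–z plane (depth along y). The opening is 231 mm wide (x) by 691 mm tall (z), surrounded by a border 25 mm wide on all four sides. The frame is 37 mm deep and is made of two full-height vertical stiles with two horizontal rails fitted between them.

C is a spool: two coaxial disc flanges of radius 61 mm and thickness 16 mm, joined by a core cylinder of radius 18 mm and height 279 mm. The lower flange rests on z = 0 and the three cylinders share a vertical axis.

The picture frame is on top of the stool. The spool is on the floor beside the stool on its −x side.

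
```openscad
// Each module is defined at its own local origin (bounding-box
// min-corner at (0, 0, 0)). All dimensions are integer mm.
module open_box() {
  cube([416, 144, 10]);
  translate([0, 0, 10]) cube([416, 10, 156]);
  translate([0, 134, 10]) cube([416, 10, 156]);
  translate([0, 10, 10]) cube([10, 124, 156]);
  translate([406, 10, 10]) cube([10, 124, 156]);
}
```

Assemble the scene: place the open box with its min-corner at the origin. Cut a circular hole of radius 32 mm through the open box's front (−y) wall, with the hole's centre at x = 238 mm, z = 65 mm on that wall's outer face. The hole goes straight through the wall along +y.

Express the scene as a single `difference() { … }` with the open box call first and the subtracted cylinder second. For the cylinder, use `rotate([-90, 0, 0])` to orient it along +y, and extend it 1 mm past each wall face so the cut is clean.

difference() {
  open_box();
  translate([238, -1, 65]) rotate([-90, 0, 0]) cylinder(h = 12, r = 32);
}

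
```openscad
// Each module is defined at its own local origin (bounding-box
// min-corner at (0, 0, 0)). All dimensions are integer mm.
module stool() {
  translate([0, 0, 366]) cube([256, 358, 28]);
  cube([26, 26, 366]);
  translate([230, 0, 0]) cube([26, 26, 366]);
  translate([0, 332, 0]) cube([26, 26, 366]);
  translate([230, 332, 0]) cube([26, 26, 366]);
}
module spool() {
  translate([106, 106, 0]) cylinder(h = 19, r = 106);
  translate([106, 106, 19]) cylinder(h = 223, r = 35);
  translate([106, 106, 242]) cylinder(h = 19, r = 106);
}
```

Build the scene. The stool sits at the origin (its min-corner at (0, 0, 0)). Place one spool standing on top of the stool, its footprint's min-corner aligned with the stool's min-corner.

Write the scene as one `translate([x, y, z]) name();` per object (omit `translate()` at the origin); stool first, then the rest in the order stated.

stool();
translate([0, 0, 394]) spool();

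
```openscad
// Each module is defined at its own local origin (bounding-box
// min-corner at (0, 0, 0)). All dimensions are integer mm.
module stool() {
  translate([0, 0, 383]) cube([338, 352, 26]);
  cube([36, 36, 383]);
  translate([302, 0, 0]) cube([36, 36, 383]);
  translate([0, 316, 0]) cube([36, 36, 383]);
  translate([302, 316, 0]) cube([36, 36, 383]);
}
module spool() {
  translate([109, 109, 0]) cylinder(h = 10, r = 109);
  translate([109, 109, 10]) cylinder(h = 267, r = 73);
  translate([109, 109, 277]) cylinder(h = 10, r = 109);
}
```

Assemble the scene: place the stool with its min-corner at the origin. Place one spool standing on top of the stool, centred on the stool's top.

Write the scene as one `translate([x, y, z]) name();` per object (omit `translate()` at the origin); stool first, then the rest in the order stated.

stool();
translate([60, 67, 409]) spool();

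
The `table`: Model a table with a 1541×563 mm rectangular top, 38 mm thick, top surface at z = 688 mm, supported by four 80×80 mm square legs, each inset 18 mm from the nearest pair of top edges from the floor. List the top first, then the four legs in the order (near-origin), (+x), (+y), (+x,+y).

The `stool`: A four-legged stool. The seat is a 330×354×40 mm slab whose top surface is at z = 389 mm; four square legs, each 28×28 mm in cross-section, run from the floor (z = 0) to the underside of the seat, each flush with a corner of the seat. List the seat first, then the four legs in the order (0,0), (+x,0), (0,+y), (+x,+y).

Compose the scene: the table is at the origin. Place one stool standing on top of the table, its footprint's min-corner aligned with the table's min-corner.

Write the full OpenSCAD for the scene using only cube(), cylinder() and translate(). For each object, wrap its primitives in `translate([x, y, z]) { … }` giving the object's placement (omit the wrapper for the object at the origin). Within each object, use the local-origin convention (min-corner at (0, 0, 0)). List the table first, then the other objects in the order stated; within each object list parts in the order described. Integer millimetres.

translate([0, 0, 650]) cube([1541, 563, 38]);
translate([18, 18, 0]) cube([80, 80, 650]);
translate([1443, 18, 0]) cube([80, 80, 650]);
translate([18, 465, 0]) cube([80, 80, 650]);
translate([1443, 465, 0]) cube([80, 80, 650]);
translate([0, 0, 688]) {
  translate([0, 0, 349]) cube([330, 354, 40]);
  cube([28, 28, 349]);
  translate([302, 0, 0]) cube([28, 28, 349]);
  translate([0, 326, 0]) cube([28, 28, 349]);
  translate([302, 326, 0]) cube([28, 28, 349]);
}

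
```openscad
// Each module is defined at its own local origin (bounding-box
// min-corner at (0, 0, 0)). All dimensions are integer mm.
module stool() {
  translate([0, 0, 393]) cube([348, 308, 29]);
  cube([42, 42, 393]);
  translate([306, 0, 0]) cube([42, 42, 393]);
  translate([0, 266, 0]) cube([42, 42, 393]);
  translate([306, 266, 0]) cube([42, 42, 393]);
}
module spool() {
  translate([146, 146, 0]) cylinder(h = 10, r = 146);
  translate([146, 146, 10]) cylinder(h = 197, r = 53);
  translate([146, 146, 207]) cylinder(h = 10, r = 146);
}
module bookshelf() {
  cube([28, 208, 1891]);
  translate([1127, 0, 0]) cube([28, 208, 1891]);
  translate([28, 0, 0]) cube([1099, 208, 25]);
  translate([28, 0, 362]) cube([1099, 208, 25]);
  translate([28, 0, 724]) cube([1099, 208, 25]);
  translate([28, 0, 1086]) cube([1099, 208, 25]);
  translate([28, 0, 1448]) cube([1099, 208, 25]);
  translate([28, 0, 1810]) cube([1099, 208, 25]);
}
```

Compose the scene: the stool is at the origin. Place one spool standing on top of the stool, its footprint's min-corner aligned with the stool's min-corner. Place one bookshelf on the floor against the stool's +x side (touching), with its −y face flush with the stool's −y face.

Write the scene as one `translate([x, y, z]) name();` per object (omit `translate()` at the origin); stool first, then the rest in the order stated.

stool();
translate([0, 0, 422]) spool();
translate([348, 0, 0]) bookshelf();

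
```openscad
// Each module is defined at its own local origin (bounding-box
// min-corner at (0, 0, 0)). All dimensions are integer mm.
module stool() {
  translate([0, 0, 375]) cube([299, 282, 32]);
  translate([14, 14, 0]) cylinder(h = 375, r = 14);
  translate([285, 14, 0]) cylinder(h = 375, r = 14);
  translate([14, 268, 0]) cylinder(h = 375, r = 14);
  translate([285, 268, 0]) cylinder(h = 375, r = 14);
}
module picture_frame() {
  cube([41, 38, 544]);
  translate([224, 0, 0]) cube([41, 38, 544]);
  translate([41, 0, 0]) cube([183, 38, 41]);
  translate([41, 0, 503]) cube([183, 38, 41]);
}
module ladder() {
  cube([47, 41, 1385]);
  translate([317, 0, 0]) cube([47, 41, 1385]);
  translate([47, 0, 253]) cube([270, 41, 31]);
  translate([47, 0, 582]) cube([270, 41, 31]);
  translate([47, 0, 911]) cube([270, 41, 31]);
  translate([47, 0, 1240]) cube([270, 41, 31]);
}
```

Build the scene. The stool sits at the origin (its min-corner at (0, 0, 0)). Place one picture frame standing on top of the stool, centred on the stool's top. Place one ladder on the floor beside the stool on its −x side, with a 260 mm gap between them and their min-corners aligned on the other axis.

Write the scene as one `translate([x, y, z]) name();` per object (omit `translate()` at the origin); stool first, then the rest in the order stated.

stool();
translate([17, 122, 407]) picture_frame();
translate([-624, 0, 0]) ladder();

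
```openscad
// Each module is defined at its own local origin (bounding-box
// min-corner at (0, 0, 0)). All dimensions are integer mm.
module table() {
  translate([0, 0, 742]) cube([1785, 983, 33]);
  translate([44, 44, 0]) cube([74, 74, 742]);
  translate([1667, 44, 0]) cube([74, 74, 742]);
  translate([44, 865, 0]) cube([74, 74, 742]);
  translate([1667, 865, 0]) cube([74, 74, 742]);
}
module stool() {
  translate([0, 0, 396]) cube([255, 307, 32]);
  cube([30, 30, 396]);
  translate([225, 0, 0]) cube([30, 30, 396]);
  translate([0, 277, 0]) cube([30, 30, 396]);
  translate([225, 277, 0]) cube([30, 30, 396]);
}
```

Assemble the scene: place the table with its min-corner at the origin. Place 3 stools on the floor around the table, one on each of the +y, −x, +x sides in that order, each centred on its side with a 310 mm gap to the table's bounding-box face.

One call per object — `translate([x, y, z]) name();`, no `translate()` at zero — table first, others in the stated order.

table();
translate([765, 1293, 0]) stool();
translate([-565, 338, 0]) stool();
translate([2095, 338, 0]) stool();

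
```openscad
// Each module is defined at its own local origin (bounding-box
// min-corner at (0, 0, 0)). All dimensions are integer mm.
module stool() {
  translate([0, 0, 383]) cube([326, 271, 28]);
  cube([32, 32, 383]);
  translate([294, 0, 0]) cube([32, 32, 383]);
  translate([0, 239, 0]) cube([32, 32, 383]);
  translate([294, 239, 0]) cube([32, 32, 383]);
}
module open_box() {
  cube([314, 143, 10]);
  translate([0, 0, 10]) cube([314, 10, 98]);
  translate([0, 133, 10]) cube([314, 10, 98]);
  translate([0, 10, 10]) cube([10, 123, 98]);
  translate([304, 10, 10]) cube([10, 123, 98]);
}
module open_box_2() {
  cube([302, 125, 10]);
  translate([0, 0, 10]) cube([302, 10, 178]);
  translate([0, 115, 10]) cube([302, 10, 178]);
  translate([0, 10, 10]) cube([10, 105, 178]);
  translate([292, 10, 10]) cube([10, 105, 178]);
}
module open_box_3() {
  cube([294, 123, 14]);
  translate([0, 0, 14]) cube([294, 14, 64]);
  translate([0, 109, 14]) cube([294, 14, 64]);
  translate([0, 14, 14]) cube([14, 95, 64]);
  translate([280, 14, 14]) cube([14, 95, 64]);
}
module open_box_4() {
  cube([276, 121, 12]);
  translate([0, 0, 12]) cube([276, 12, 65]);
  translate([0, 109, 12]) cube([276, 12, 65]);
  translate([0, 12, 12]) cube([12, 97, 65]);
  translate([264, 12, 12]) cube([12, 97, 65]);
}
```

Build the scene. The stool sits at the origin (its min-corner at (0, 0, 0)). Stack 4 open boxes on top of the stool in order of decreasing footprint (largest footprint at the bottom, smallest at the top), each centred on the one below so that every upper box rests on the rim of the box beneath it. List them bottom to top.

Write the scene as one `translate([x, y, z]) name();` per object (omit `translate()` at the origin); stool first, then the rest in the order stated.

stool();
translate([6, 64, 411]) open_box();
translate([12, 73, 519]) open_box_2();
translate([16, 74, 707]) open_box_3();
translate([25, 75, 785]) open_box_4();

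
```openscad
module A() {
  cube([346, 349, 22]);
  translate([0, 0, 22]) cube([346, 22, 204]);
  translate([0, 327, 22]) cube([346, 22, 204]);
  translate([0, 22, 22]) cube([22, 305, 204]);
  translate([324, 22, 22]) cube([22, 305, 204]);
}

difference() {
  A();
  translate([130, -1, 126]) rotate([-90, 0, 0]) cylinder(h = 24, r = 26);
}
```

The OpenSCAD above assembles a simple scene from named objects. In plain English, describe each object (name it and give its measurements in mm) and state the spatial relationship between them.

A is an open storage box with external size 346×349×226 mm and wall thickness 22 mm (the base is also 22 mm thick). The base covers the whole footprint; the four walls stand on the base, with the y-facing walls full-width and the x-facing walls fitting between their inner faces.

The open box has a circular hole of radius 26 mm through its front wall, centred at (x = 130, z = 126).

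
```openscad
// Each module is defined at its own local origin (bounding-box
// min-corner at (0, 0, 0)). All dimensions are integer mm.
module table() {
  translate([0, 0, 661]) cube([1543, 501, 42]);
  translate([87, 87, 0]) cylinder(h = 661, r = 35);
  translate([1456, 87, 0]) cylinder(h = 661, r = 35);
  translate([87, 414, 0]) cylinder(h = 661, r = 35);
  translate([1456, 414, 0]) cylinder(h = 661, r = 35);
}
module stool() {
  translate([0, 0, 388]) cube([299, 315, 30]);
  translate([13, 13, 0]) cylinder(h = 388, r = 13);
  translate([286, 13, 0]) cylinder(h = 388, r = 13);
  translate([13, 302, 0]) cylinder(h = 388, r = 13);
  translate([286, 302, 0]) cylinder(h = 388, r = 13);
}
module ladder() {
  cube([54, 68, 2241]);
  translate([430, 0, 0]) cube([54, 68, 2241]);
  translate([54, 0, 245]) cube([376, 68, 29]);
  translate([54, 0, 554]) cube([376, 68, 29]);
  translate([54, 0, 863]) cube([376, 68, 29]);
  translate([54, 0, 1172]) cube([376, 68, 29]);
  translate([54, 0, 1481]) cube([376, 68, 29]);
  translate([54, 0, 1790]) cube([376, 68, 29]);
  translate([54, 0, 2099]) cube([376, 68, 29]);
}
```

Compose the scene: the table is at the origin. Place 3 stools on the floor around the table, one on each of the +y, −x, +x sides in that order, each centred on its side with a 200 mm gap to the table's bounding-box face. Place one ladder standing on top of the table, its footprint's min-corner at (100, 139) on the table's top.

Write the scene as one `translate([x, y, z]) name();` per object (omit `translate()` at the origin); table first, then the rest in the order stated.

table();
translate([622, 701, 0]) stool();
translate([-499, 93, 0]) stool();
translate([1743, 93, 0]) stool();
translate([100, 139, 703]) ladder();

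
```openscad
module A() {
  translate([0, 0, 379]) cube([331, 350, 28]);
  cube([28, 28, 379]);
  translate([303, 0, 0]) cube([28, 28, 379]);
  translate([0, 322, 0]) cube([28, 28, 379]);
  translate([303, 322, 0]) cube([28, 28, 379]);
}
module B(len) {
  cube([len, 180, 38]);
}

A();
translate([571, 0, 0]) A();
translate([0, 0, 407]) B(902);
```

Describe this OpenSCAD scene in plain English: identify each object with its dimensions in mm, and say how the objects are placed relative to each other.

A is a simple wooden stool: a rectangular seat 331 mm (x) by 350 mm (y), 28 mm thick, top face at z = 407 mm, on four square legs, each 28×28 mm in cross-section. The legs rest on z = 0, each flush with a corner of the seat.

B is a rectangular beam 902 mm long (x), 180 mm deep (y), 38 mm thick (z).

The beam spans the tops of two stools placed 240 mm apart, resting at z = 407 mm.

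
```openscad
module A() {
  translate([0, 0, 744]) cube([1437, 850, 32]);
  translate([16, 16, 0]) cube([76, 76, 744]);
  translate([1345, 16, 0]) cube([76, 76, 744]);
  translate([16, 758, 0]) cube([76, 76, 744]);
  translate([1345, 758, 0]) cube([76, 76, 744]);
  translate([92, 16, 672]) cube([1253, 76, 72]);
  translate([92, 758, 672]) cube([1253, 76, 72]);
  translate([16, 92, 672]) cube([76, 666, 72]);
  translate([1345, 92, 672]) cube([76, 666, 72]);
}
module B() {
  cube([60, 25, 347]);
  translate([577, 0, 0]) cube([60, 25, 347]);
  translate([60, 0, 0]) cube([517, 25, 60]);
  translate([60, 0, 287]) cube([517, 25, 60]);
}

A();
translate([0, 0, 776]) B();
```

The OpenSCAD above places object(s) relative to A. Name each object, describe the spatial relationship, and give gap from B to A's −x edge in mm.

The picture frame's min-x is at 0; the table's min-x is 0; gap = 0 mm.

A is a table. B is a picture frame. The picture frame is on top of the table. The gap from the picture frame to the table's −x edge is 0 mm.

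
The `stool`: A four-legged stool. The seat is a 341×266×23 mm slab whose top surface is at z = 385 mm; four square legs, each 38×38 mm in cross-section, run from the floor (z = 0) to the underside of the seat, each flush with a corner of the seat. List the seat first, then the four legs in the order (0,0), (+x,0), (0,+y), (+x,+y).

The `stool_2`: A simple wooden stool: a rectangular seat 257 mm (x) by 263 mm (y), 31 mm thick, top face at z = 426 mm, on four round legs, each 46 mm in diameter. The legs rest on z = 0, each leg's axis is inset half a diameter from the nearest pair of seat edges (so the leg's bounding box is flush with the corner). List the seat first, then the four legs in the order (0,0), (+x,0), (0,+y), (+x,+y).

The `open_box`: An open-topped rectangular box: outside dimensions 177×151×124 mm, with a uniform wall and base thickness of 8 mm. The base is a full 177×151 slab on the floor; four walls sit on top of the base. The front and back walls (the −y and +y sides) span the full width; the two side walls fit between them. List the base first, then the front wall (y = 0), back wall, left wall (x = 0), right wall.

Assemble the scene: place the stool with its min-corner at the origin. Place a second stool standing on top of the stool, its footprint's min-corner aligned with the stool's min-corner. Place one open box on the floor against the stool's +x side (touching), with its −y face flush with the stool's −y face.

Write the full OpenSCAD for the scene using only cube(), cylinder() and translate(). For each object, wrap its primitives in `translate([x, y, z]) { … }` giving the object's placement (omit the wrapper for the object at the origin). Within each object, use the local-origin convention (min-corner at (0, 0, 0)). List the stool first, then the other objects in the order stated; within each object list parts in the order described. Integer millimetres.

translate([0, 0, 362]) cube([341, 266, 23]);
cube([38, 38, 362]);
translate([303, 0, 0]) cube([38, 38, 362]);
translate([0, 228, 0]) cube([38, 38, 362]);
translate([303, 228, 0]) cube([38, 38, 362]);
translate([0, 0, 385]) {
  translate([0, 0, 395]) cube([257, 263, 31]);
  translate([23, 23, 0]) cylinder(h = 395, r = 23);
  translate([234, 23, 0]) cylinder(h = 395, r = 23);
  translate([23, 240, 0]) cylinder(h = 395, r = 23);
  translate([234, 240, 0]) cylinder(h = 395, r = 23);
}
translate([341, 0, 0]) {
  cube([177, 151, 8]);
  translate([0, 0, 8]) cube([177, 8, 116]);
  translate([0, 143, 8]) cube([177, 8, 116]);
  translate([0, 8, 8]) cube([8, 135, 116]);
  translate([169, 8, 8]) cube([8, 135, 116]);
}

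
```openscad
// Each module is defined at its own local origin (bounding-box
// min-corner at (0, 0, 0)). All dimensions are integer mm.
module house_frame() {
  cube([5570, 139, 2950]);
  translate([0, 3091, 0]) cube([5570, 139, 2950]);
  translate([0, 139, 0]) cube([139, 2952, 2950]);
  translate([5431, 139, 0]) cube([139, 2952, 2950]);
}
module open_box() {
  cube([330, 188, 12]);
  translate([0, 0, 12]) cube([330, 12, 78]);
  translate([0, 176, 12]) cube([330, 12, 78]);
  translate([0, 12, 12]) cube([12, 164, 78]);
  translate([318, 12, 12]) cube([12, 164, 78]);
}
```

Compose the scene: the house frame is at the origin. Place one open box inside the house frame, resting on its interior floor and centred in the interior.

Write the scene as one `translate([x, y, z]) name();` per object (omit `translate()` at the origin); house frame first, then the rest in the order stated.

house_frame();
translate([2620, 1521, 0]) open_box();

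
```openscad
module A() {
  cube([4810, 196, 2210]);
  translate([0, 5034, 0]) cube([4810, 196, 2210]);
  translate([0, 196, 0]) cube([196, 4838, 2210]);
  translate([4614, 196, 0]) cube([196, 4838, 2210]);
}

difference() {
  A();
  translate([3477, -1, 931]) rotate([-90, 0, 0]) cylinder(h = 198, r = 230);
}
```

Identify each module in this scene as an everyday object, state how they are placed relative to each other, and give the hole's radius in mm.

A is a house frame. The house frame has a circular hole through its front wall. The hole's radius is 230 mm.

The subtracted cylinder has r = 230 mm.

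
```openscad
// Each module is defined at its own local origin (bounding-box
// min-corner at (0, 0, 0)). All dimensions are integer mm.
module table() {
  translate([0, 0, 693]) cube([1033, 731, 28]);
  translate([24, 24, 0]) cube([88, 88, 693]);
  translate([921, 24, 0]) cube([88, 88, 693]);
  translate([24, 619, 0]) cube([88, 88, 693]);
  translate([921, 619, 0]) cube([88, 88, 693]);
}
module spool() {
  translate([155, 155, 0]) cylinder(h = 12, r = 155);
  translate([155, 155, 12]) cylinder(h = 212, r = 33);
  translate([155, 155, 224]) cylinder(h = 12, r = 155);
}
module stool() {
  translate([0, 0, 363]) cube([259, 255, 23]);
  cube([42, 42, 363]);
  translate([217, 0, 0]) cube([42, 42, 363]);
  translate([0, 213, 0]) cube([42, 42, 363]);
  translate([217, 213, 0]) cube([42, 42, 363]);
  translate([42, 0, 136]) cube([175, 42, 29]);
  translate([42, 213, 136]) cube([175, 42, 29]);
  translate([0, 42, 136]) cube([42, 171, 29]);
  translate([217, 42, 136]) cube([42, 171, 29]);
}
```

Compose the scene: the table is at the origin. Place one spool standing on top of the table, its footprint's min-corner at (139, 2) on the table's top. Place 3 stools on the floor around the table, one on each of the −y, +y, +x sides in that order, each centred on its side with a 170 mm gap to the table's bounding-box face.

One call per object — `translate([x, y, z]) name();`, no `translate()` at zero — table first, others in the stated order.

table();
translate([139, 2, 721]) spool();
translate([387, -425, 0]) stool();
translate([387, 901, 0]) stool();
translate([1203, 238, 0]) stool();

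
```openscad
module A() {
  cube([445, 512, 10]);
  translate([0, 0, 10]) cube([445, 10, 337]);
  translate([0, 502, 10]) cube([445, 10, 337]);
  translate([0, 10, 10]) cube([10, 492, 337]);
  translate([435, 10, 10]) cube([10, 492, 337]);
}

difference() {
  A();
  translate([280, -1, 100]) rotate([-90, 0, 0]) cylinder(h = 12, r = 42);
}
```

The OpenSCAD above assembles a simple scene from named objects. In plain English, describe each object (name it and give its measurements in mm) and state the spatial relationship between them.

A is an open storage box with external size 445×512×347 mm and wall thickness 10 mm (the base is also 10 mm thick). The base covers the whole footprint; the four walls stand on the base, with the y-facing walls full-width and the x-facing walls fitting between their inner faces.

The open box has a circular hole of radius 42 mm through its front wall, centred at (x = 280, z = 100).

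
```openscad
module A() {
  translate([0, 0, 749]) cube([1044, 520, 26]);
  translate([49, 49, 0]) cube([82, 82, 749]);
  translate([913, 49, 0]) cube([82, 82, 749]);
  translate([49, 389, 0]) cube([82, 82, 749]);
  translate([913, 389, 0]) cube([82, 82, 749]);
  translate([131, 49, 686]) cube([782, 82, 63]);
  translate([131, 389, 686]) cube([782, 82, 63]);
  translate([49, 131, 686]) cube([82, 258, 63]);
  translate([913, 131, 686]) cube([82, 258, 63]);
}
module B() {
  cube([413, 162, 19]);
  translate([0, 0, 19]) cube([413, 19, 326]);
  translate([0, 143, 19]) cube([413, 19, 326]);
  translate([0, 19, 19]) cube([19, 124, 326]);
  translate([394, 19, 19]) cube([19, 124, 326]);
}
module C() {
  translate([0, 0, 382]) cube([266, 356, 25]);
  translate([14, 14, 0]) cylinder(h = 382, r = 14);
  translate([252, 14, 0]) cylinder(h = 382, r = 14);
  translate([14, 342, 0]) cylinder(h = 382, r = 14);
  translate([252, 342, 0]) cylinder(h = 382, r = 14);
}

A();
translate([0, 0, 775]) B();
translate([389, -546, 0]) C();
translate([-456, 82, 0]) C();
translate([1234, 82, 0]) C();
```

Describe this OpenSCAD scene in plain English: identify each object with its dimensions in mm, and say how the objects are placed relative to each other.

A is a rectangular dining table. The top is 1044×520×26 mm with its upper surface at z = 775 mm. It stands on four 82×82 mm square legs, each inset 49 mm from the nearest pair of top edges, running from the floor to the underside of the top. Four apron rails, 82 mm thick and 63 mm tall, run between adjacent legs with their top edges flush with the underside of the top and their outer faces flush with the legs' outer faces.

B is an open-topped rectangular box: outside dimensions 413×162×345 mm, with a uniform wall and base thickness of 19 mm. The base is a full 413×162 slab on the floor; four walls sit on top of the base. The front and back walls (the −y and +y sides) span the full width; the two side walls fit between them.

C is a four-legged stool. The seat is a 266×356×25 mm slab whose top surface is at z = 407 mm; four round legs, each 28 mm in diameter, run from the floor (z = 0) to the underside of the seat, each leg's axis is inset half a diameter from the nearest pair of seat edges (so the leg's bounding box is flush with the corner).

The open box is on top of the table. Three stools sit around the table at the −y, −x, +x sides.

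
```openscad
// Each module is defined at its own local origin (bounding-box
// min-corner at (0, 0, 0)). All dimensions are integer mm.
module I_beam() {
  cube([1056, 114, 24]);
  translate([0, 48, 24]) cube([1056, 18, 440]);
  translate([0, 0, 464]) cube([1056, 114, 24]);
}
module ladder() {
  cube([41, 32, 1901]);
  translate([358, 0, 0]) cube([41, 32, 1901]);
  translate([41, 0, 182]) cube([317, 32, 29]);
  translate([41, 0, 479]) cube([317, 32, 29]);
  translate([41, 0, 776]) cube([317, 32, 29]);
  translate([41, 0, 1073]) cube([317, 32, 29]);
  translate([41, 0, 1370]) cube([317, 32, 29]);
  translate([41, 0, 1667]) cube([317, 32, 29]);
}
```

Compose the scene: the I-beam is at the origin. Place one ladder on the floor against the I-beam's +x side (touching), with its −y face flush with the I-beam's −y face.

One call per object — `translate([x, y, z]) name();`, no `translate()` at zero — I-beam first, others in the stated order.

I_beam();
translate([1056, 0, 0]) ladder();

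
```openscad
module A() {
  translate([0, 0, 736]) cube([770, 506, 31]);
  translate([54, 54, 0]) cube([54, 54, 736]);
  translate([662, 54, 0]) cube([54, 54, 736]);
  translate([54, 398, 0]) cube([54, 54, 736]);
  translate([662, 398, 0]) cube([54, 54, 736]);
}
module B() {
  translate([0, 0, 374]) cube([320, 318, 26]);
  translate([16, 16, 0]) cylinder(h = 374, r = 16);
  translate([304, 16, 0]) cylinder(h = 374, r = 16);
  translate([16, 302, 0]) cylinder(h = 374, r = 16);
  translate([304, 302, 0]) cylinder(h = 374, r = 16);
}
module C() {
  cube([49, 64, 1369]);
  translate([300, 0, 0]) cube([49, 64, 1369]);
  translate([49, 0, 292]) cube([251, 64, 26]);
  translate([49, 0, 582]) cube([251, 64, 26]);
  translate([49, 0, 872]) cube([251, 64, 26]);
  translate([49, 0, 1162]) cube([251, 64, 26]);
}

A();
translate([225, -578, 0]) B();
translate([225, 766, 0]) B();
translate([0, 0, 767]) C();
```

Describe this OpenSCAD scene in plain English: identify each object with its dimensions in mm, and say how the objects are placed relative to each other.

A is a table: top 770 mm (x) × 506 mm (y), 31 mm thick, upper face at z = 767 mm, on four 54×54 mm square legs, each inset 54 mm from the nearest pair of top edges, running from z = 0 to the bottom of the top.

B is a four-legged stool. The seat is a 320×318×26 mm slab whose top surface is at z = 400 mm; four round legs, each 32 mm in diameter, run from the floor (z = 0) to the underside of the seat, each leg's axis is inset half a diameter from the nearest pair of seat edges (so the leg's bounding box is flush with the corner).

C is a wooden ladder with two side rails of 49×64 mm section and 1369 mm height, set 349 mm apart overall. Between them run 4 rectangular rungs (64 mm deep, 26 mm thick), front faces flush with the rails' −y face. The bottom of the first rung is 292 mm above the floor and each subsequent rung is 290 mm higher than the one below.

Two stools sit around the table at the −y, +y sides. The ladder is on top of the table.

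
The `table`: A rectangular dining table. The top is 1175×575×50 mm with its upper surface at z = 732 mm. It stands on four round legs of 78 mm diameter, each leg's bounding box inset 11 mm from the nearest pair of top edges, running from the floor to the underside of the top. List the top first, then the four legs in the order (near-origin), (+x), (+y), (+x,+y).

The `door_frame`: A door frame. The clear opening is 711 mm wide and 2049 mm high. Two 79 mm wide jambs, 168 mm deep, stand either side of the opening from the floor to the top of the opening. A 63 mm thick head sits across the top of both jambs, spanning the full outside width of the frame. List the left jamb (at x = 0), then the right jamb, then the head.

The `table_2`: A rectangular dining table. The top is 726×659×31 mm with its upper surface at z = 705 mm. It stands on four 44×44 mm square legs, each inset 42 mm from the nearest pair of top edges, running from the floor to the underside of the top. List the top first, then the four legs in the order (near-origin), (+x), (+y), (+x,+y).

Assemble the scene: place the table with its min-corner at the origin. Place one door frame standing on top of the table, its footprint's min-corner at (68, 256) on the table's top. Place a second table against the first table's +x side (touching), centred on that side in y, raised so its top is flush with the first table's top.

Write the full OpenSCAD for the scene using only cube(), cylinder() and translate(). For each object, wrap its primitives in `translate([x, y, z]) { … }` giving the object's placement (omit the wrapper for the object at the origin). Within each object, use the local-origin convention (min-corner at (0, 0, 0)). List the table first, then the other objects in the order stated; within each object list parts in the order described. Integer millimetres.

translate([0, 0, 682]) cube([1175, 575, 50]);
translate([50, 50, 0]) cylinder(h = 682, r = 39);
translate([1125, 50, 0]) cylinder(h = 682, r = 39);
translate([50, 525, 0]) cylinder(h = 682, r = 39);
translate([1125, 525, 0]) cylinder(h = 682, r = 39);
translate([68, 256, 732]) {
  cube([79, 168, 2049]);
  translate([790, 0, 0]) cube([79, 168, 2049]);
  translate([0, 0, 2049]) cube([869, 168, 63]);
}
translate([1175, -42, 27]) {
  translate([0, 0, 674]) cube([726, 659, 31]);
  translate([42, 42, 0]) cube([44, 44, 674]);
  translate([640, 42, 0]) cube([44, 44, 674]);
  translate([42, 573, 0]) cube([44, 44, 674]);
  translate([640, 573, 0]) cube([44, 44, 674]);
}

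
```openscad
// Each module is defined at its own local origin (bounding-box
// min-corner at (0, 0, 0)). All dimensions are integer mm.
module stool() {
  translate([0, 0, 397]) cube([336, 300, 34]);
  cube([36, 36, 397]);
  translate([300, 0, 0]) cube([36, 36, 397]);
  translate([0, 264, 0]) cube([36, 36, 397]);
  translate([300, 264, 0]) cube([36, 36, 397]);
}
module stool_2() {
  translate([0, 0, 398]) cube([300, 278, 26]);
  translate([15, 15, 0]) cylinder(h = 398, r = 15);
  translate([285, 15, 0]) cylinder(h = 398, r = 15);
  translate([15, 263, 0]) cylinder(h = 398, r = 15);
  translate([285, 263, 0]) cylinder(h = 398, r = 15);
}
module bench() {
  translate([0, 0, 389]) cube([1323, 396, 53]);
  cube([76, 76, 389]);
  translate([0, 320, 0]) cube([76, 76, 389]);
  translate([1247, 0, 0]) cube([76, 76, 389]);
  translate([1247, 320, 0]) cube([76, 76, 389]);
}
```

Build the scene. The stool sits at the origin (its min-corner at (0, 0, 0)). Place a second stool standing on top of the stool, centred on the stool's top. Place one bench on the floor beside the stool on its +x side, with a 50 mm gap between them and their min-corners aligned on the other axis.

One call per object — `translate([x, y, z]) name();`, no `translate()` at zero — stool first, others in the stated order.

stool();
translate([18, 11, 431]) stool_2();
translate([386, 0, 0]) bench();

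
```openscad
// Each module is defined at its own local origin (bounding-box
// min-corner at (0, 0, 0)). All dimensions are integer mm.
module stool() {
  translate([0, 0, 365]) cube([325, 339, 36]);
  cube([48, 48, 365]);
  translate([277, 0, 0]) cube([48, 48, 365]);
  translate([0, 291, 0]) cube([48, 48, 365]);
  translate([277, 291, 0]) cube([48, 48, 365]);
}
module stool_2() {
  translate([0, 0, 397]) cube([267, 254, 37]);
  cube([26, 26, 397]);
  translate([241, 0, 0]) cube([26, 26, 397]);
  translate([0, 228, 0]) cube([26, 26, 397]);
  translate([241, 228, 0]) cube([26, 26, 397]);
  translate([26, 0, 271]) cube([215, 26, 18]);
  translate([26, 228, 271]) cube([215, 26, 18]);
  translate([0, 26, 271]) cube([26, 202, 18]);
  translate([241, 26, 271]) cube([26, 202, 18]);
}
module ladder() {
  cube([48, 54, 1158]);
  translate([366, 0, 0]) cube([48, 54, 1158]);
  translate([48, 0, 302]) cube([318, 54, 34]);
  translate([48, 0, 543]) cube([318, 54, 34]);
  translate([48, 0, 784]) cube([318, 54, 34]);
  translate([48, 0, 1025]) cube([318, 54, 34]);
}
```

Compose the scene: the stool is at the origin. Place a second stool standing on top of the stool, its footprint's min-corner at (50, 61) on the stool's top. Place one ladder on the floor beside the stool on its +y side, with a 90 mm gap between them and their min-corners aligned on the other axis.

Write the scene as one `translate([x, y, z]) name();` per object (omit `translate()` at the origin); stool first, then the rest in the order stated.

stool();
translate([50, 61, 401]) stool_2();
translate([0, 429, 0]) ladder();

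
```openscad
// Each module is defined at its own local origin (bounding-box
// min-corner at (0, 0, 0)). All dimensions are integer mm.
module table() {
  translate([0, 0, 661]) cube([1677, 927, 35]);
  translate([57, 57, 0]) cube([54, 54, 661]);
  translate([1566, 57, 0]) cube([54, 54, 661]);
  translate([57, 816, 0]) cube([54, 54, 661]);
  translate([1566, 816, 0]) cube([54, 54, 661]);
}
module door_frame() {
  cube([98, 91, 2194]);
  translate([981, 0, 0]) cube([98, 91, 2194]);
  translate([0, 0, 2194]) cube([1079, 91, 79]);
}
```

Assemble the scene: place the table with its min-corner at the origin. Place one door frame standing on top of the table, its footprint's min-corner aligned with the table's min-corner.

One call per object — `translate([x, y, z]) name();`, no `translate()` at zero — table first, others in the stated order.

table();
translate([0, 0, 696]) door_frame();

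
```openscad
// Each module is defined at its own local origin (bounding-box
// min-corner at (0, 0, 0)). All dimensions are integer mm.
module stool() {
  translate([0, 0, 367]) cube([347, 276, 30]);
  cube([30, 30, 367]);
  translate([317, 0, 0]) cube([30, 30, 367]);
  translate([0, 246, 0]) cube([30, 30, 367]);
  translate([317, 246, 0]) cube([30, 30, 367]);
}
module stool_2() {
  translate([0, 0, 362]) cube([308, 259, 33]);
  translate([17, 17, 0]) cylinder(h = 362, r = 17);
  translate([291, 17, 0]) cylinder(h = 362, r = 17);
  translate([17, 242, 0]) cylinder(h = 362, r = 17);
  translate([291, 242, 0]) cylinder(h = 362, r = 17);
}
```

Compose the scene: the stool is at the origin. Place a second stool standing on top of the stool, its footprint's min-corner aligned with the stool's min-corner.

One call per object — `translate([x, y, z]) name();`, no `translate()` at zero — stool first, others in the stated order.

stool();
translate([0, 0, 397]) stool_2();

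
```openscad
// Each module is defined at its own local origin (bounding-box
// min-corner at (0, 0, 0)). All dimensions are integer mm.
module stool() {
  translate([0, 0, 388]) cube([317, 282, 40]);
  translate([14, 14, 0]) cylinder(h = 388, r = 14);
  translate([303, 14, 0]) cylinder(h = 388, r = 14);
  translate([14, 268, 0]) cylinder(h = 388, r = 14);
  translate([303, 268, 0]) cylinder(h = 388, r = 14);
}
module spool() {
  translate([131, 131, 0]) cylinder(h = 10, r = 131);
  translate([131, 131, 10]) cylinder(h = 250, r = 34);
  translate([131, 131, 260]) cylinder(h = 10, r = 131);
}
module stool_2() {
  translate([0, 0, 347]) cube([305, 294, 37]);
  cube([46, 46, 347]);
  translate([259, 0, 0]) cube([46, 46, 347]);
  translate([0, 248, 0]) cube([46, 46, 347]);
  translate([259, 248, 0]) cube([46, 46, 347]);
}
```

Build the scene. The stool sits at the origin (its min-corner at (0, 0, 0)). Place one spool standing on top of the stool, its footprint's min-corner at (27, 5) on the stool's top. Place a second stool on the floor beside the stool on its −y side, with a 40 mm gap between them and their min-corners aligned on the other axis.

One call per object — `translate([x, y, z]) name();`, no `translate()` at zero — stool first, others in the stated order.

stool();
translate([27, 5, 428]) spool();
translate([0, -334, 0]) stool_2();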